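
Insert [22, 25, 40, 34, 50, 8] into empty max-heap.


Insert 22: [22]
Insert 25: [25, 22]
Insert 40: [40, 22, 25]
Insert 34: [40, 34, 25, 22]
Insert 50: [50, 40, 25, 22, 34]
Insert 8: [50, 40, 25, 22, 34, 8]

Final heap: [50, 40, 25, 22, 34, 8]


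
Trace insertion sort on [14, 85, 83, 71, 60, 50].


Initial: [14, 85, 83, 71, 60, 50]
Insert 85: [14, 85, 83, 71, 60, 50]
Insert 83: [14, 83, 85, 71, 60, 50]
Insert 71: [14, 71, 83, 85, 60, 50]
Insert 60: [14, 60, 71, 83, 85, 50]
Insert 50: [14, 50, 60, 71, 83, 85]

Sorted: [14, 50, 60, 71, 83, 85]


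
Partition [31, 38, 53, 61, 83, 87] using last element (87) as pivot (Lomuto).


Pivot: 87
  31 <= 87: advance i (no swap)
  38 <= 87: advance i (no swap)
  53 <= 87: advance i (no swap)
  61 <= 87: advance i (no swap)
  83 <= 87: advance i (no swap)
Place pivot at 5: [31, 38, 53, 61, 83, 87]

Partitioned: [31, 38, 53, 61, 83, 87]


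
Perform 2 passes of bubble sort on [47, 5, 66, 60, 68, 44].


Initial: [47, 5, 66, 60, 68, 44]
Pass 1: [5, 47, 60, 66, 44, 68] (3 swaps)
Pass 2: [5, 47, 60, 44, 66, 68] (1 swaps)

After 2 passes: [5, 47, 60, 44, 66, 68]


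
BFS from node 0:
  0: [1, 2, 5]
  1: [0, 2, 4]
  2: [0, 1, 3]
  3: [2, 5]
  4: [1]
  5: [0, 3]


Visit 0, enqueue [1, 2, 5]
Visit 1, enqueue [4]
Visit 2, enqueue [3]
Visit 5, enqueue []
Visit 4, enqueue []
Visit 3, enqueue []

BFS order: [0, 1, 2, 5, 4, 3]


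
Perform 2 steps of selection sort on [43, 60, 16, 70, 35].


Initial: [43, 60, 16, 70, 35]
Step 1: min=16 at 2
  Swap: [16, 60, 43, 70, 35]
Step 2: min=35 at 4
  Swap: [16, 35, 43, 70, 60]

After 2 steps: [16, 35, 43, 70, 60]


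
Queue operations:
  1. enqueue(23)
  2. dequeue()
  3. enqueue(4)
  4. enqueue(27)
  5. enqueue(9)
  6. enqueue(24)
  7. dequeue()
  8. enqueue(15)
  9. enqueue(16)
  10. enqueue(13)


enqueue(23) -> [23]
dequeue()->23, []
enqueue(4) -> [4]
enqueue(27) -> [4, 27]
enqueue(9) -> [4, 27, 9]
enqueue(24) -> [4, 27, 9, 24]
dequeue()->4, [27, 9, 24]
enqueue(15) -> [27, 9, 24, 15]
enqueue(16) -> [27, 9, 24, 15, 16]
enqueue(13) -> [27, 9, 24, 15, 16, 13]

Final queue: [27, 9, 24, 15, 16, 13]


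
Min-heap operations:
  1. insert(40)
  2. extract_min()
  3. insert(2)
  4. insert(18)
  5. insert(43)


insert(40) -> [40]
extract_min()->40, []
insert(2) -> [2]
insert(18) -> [2, 18]
insert(43) -> [2, 18, 43]

Final heap: [2, 18, 43]


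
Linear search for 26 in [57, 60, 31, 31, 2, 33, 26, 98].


i=0: 57!=26
i=1: 60!=26
i=2: 31!=26
i=3: 31!=26
i=4: 2!=26
i=5: 33!=26
i=6: 26==26 found!

Found at 6, 7 comps


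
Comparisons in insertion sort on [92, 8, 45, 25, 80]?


Algorithm: insertion sort
Input: [92, 8, 45, 25, 80]
Sorted: [8, 25, 45, 80, 92]

8


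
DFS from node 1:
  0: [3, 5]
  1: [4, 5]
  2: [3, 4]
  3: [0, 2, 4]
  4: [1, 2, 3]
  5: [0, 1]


Visit 1, push [5, 4]
Visit 4, push [3, 2]
Visit 2, push [3]
Visit 3, push [0]
Visit 0, push [5]
Visit 5, push []

DFS order: [1, 4, 2, 3, 0, 5]


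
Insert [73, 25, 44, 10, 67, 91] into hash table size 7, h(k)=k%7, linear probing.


Insert 73: h=3 -> slot 3
Insert 25: h=4 -> slot 4
Insert 44: h=2 -> slot 2
Insert 10: h=3, 2 probes -> slot 5
Insert 67: h=4, 2 probes -> slot 6
Insert 91: h=0 -> slot 0

Table: [91, None, 44, 73, 25, 10, 67]


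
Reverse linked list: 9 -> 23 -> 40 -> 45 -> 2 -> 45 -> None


Step 1: curr=9, set curr.next=prev(None) | reversed so far: 9
Step 2: curr=23, set curr.next=prev(9) | reversed so far: 23 -> 9
Step 3: curr=40, set curr.next=prev(23) | reversed so far: 40 -> 23 -> 9
Step 4: curr=45, set curr.next=prev(40) | reversed so far: 45 -> 40 -> 23 -> 9
Step 5: curr=2, set curr.next=prev(45) | reversed so far: 2 -> 45 -> 40 -> 23 -> 9
Step 6: curr=45, set curr.next=prev(2) | reversed so far: 45 -> 2 -> 45 -> 40 -> 23 -> 9

45 -> 2 -> 45 -> 40 -> 23 -> 9 -> None


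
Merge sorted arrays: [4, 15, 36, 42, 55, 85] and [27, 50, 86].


Take 4 from A
Take 15 from A
Take 27 from B
Take 36 from A
Take 42 from A
Take 50 from B
Take 55 from A
Take 85 from A

Merged: [4, 15, 27, 36, 42, 50, 55, 85, 86]


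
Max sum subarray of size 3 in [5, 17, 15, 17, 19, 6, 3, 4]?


[0:3]: 37
[1:4]: 49
[2:5]: 51
[3:6]: 42
[4:7]: 28
[5:8]: 13

Max: 51 at [2:5]


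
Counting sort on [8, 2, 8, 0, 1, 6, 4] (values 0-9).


Input: [8, 2, 8, 0, 1, 6, 4]
Counts: [1, 1, 1, 0, 1, 0, 1, 0, 2, 0]

Sorted: [0, 1, 2, 4, 6, 8, 8]


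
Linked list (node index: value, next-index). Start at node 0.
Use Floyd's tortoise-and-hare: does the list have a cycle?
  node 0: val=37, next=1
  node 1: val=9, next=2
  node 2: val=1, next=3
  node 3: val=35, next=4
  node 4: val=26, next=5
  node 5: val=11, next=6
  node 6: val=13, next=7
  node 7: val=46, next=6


Floyd's tortoise (slow, +1) and hare (fast, +2):
  init: slow=0, fast=0
  step 1: slow=1, fast=2
  step 2: slow=2, fast=4
  step 3: slow=3, fast=6
  step 4: slow=4, fast=6
  step 5: slow=5, fast=6
  step 6: slow=6, fast=6
  slow == fast at node 6: cycle detected

Cycle: yes


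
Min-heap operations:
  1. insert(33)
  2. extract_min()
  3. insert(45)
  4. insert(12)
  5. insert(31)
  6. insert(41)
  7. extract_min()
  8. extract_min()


insert(33) -> [33]
extract_min()->33, []
insert(45) -> [45]
insert(12) -> [12, 45]
insert(31) -> [12, 45, 31]
insert(41) -> [12, 41, 31, 45]
extract_min()->12, [31, 41, 45]
extract_min()->31, [41, 45]

Final heap: [41, 45]


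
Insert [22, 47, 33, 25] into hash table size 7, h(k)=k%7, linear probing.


Insert 22: h=1 -> slot 1
Insert 47: h=5 -> slot 5
Insert 33: h=5, 1 probes -> slot 6
Insert 25: h=4 -> slot 4

Table: [None, 22, None, None, 25, 47, 33]


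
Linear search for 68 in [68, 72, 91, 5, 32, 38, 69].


i=0: 68==68 found!

Found at 0, 1 comps


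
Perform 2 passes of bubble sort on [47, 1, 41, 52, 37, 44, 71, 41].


Initial: [47, 1, 41, 52, 37, 44, 71, 41]
Pass 1: [1, 41, 47, 37, 44, 52, 41, 71] (5 swaps)
Pass 2: [1, 41, 37, 44, 47, 41, 52, 71] (3 swaps)

After 2 passes: [1, 41, 37, 44, 47, 41, 52, 71]


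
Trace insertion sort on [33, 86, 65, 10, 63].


Initial: [33, 86, 65, 10, 63]
Insert 86: [33, 86, 65, 10, 63]
Insert 65: [33, 65, 86, 10, 63]
Insert 10: [10, 33, 65, 86, 63]
Insert 63: [10, 33, 63, 65, 86]

Sorted: [10, 33, 63, 65, 86]


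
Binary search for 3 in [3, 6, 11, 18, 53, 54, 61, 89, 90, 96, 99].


Step 1: lo=0, hi=10, mid=5, val=54
Step 2: lo=0, hi=4, mid=2, val=11
Step 3: lo=0, hi=1, mid=0, val=3

Found at index 0


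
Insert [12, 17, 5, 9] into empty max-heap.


Insert 12: [12]
Insert 17: [17, 12]
Insert 5: [17, 12, 5]
Insert 9: [17, 12, 5, 9]

Final heap: [17, 12, 5, 9]


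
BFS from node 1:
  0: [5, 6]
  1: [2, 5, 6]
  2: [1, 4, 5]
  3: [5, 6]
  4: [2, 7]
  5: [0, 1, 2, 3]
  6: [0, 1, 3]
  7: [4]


Visit 1, enqueue [2, 5, 6]
Visit 2, enqueue [4]
Visit 5, enqueue [0, 3]
Visit 6, enqueue []
Visit 4, enqueue [7]
Visit 0, enqueue []
Visit 3, enqueue []
Visit 7, enqueue []

BFS order: [1, 2, 5, 6, 4, 0, 3, 7]


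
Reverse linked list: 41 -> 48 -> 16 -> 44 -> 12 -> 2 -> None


Step 1: curr=41, set curr.next=prev(None) | reversed so far: 41
Step 2: curr=48, set curr.next=prev(41) | reversed so far: 48 -> 41
Step 3: curr=16, set curr.next=prev(48) | reversed so far: 16 -> 48 -> 41
Step 4: curr=44, set curr.next=prev(16) | reversed so far: 44 -> 16 -> 48 -> 41
Step 5: curr=12, set curr.next=prev(44) | reversed so far: 12 -> 44 -> 16 -> 48 -> 41
Step 6: curr=2, set curr.next=prev(12) | reversed so far: 2 -> 12 -> 44 -> 16 -> 48 -> 41

2 -> 12 -> 44 -> 16 -> 48 -> 41 -> None


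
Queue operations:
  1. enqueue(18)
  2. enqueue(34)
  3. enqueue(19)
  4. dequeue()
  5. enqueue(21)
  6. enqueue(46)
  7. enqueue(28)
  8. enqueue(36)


enqueue(18) -> [18]
enqueue(34) -> [18, 34]
enqueue(19) -> [18, 34, 19]
dequeue()->18, [34, 19]
enqueue(21) -> [34, 19, 21]
enqueue(46) -> [34, 19, 21, 46]
enqueue(28) -> [34, 19, 21, 46, 28]
enqueue(36) -> [34, 19, 21, 46, 28, 36]

Final queue: [34, 19, 21, 46, 28, 36]


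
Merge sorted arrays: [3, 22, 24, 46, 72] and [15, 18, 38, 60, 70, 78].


Take 3 from A
Take 15 from B
Take 18 from B
Take 22 from A
Take 24 from A
Take 38 from B
Take 46 from A
Take 60 from B
Take 70 from B
Take 72 from A

Merged: [3, 15, 18, 22, 24, 38, 46, 60, 70, 72, 78]


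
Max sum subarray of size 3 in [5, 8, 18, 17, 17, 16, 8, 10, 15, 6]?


[0:3]: 31
[1:4]: 43
[2:5]: 52
[3:6]: 50
[4:7]: 41
[5:8]: 34
[6:9]: 33
[7:10]: 31

Max: 52 at [2:5]


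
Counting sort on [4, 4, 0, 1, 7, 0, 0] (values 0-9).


Input: [4, 4, 0, 1, 7, 0, 0]
Counts: [3, 1, 0, 0, 2, 0, 0, 1, 0, 0]

Sorted: [0, 0, 0, 1, 4, 4, 7]


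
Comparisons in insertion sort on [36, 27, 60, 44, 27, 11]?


Algorithm: insertion sort
Input: [36, 27, 60, 44, 27, 11]
Sorted: [11, 27, 27, 36, 44, 60]

13


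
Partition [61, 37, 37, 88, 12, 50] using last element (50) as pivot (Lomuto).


Pivot: 50
  37 <= 50: swap -> [37, 61, 37, 88, 12, 50]
  37 <= 50: swap -> [37, 37, 61, 88, 12, 50]
  12 <= 50: swap -> [37, 37, 12, 88, 61, 50]
Place pivot at 3: [37, 37, 12, 50, 61, 88]

Partitioned: [37, 37, 12, 50, 61, 88]


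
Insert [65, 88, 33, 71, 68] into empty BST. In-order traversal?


Insert 65: root
Insert 88: R from 65
Insert 33: L from 65
Insert 71: R from 65 -> L from 88
Insert 68: R from 65 -> L from 88 -> L from 71

In-order: [33, 65, 68, 71, 88]


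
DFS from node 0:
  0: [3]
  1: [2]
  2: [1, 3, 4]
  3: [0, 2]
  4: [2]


Visit 0, push [3]
Visit 3, push [2]
Visit 2, push [4, 1]
Visit 1, push []
Visit 4, push []

DFS order: [0, 3, 2, 1, 4]


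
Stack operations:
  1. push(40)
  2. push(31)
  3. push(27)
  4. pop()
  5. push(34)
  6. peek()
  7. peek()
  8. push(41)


push(40) -> [40]
push(31) -> [40, 31]
push(27) -> [40, 31, 27]
pop()->27, [40, 31]
push(34) -> [40, 31, 34]
peek()->34
peek()->34
push(41) -> [40, 31, 34, 41]

Final stack: [40, 31, 34, 41]


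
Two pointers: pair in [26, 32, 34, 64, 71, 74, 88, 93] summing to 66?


lo=0(26)+hi=7(93)=119
lo=0(26)+hi=6(88)=114
lo=0(26)+hi=5(74)=100
lo=0(26)+hi=4(71)=97
lo=0(26)+hi=3(64)=90
lo=0(26)+hi=2(34)=60
lo=1(32)+hi=2(34)=66

Yes: 32+34=66


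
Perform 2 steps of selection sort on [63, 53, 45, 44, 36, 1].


Initial: [63, 53, 45, 44, 36, 1]
Step 1: min=1 at 5
  Swap: [1, 53, 45, 44, 36, 63]
Step 2: min=36 at 4
  Swap: [1, 36, 45, 44, 53, 63]

After 2 steps: [1, 36, 45, 44, 53, 63]


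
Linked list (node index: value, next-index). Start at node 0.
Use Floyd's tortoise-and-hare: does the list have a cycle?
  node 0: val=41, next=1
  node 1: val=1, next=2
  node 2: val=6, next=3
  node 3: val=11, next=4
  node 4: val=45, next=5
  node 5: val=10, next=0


Floyd's tortoise (slow, +1) and hare (fast, +2):
  init: slow=0, fast=0
  step 1: slow=1, fast=2
  step 2: slow=2, fast=4
  step 3: slow=3, fast=0
  step 4: slow=4, fast=2
  step 5: slow=5, fast=4
  step 6: slow=0, fast=0
  slow == fast at node 0: cycle detected

Cycle: yes


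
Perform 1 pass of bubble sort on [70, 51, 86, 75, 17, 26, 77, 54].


Initial: [70, 51, 86, 75, 17, 26, 77, 54]
Pass 1: [51, 70, 75, 17, 26, 77, 54, 86] (6 swaps)

After 1 pass: [51, 70, 75, 17, 26, 77, 54, 86]


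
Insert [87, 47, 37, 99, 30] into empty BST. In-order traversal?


Insert 87: root
Insert 47: L from 87
Insert 37: L from 87 -> L from 47
Insert 99: R from 87
Insert 30: L from 87 -> L from 47 -> L from 37

In-order: [30, 37, 47, 87, 99]


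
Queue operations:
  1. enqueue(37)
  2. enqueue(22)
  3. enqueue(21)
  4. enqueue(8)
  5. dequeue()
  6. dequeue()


enqueue(37) -> [37]
enqueue(22) -> [37, 22]
enqueue(21) -> [37, 22, 21]
enqueue(8) -> [37, 22, 21, 8]
dequeue()->37, [22, 21, 8]
dequeue()->22, [21, 8]

Final queue: [21, 8]


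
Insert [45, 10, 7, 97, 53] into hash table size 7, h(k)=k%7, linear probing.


Insert 45: h=3 -> slot 3
Insert 10: h=3, 1 probes -> slot 4
Insert 7: h=0 -> slot 0
Insert 97: h=6 -> slot 6
Insert 53: h=4, 1 probes -> slot 5

Table: [7, None, None, 45, 10, 53, 97]


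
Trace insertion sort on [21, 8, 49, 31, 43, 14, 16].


Initial: [21, 8, 49, 31, 43, 14, 16]
Insert 8: [8, 21, 49, 31, 43, 14, 16]
Insert 49: [8, 21, 49, 31, 43, 14, 16]
Insert 31: [8, 21, 31, 49, 43, 14, 16]
Insert 43: [8, 21, 31, 43, 49, 14, 16]
Insert 14: [8, 14, 21, 31, 43, 49, 16]
Insert 16: [8, 14, 16, 21, 31, 43, 49]

Sorted: [8, 14, 16, 21, 31, 43, 49]


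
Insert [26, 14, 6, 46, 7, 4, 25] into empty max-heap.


Insert 26: [26]
Insert 14: [26, 14]
Insert 6: [26, 14, 6]
Insert 46: [46, 26, 6, 14]
Insert 7: [46, 26, 6, 14, 7]
Insert 4: [46, 26, 6, 14, 7, 4]
Insert 25: [46, 26, 25, 14, 7, 4, 6]

Final heap: [46, 26, 25, 14, 7, 4, 6]


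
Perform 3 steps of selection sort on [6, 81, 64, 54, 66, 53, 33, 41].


Initial: [6, 81, 64, 54, 66, 53, 33, 41]
Step 1: min=6 at 0
  Swap: [6, 81, 64, 54, 66, 53, 33, 41]
Step 2: min=33 at 6
  Swap: [6, 33, 64, 54, 66, 53, 81, 41]
Step 3: min=41 at 7
  Swap: [6, 33, 41, 54, 66, 53, 81, 64]

After 3 steps: [6, 33, 41, 54, 66, 53, 81, 64]


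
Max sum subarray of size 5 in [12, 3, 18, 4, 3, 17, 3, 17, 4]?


[0:5]: 40
[1:6]: 45
[2:7]: 45
[3:8]: 44
[4:9]: 44

Max: 45 at [1:6]


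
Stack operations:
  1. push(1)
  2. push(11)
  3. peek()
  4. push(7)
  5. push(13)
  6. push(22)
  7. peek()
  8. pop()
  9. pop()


push(1) -> [1]
push(11) -> [1, 11]
peek()->11
push(7) -> [1, 11, 7]
push(13) -> [1, 11, 7, 13]
push(22) -> [1, 11, 7, 13, 22]
peek()->22
pop()->22, [1, 11, 7, 13]
pop()->13, [1, 11, 7]

Final stack: [1, 11, 7]


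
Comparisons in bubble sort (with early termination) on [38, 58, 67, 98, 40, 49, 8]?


Algorithm: bubble sort (with early termination)
Input: [38, 58, 67, 98, 40, 49, 8]
Sorted: [8, 38, 40, 49, 58, 67, 98]

21


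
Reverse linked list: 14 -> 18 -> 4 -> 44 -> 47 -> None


Step 1: curr=14, set curr.next=prev(None) | reversed so far: 14
Step 2: curr=18, set curr.next=prev(14) | reversed so far: 18 -> 14
Step 3: curr=4, set curr.next=prev(18) | reversed so far: 4 -> 18 -> 14
Step 4: curr=44, set curr.next=prev(4) | reversed so far: 44 -> 4 -> 18 -> 14
Step 5: curr=47, set curr.next=prev(44) | reversed so far: 47 -> 44 -> 4 -> 18 -> 14

47 -> 44 -> 4 -> 18 -> 14 -> None


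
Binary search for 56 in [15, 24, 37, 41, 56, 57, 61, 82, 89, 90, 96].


Step 1: lo=0, hi=10, mid=5, val=57
Step 2: lo=0, hi=4, mid=2, val=37
Step 3: lo=3, hi=4, mid=3, val=41
Step 4: lo=4, hi=4, mid=4, val=56

Found at index 4


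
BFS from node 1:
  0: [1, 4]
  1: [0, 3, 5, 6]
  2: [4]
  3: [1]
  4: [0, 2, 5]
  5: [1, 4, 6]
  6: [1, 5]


Visit 1, enqueue [0, 3, 5, 6]
Visit 0, enqueue [4]
Visit 3, enqueue []
Visit 5, enqueue []
Visit 6, enqueue []
Visit 4, enqueue [2]
Visit 2, enqueue []

BFS order: [1, 0, 3, 5, 6, 4, 2]


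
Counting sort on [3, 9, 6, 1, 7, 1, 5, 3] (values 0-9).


Input: [3, 9, 6, 1, 7, 1, 5, 3]
Counts: [0, 2, 0, 2, 0, 1, 1, 1, 0, 1]

Sorted: [1, 1, 3, 3, 5, 6, 7, 9]


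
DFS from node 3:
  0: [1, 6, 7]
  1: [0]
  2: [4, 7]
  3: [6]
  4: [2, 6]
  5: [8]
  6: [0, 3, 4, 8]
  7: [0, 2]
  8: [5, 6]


Visit 3, push [6]
Visit 6, push [8, 4, 0]
Visit 0, push [7, 1]
Visit 1, push []
Visit 7, push [2]
Visit 2, push [4]
Visit 4, push []
Visit 8, push [5]
Visit 5, push []

DFS order: [3, 6, 0, 1, 7, 2, 4, 8, 5]


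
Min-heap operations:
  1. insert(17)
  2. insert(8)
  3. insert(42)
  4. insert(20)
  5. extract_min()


insert(17) -> [17]
insert(8) -> [8, 17]
insert(42) -> [8, 17, 42]
insert(20) -> [8, 17, 42, 20]
extract_min()->8, [17, 20, 42]

Final heap: [17, 20, 42]


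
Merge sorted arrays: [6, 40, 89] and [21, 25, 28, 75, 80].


Take 6 from A
Take 21 from B
Take 25 from B
Take 28 from B
Take 40 from A
Take 75 from B
Take 80 from B

Merged: [6, 21, 25, 28, 40, 75, 80, 89]


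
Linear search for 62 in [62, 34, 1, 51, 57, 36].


i=0: 62==62 found!

Found at 0, 1 comps


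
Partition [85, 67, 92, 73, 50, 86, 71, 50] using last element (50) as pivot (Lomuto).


Pivot: 50
  50 <= 50: swap -> [50, 67, 92, 73, 85, 86, 71, 50]
Place pivot at 1: [50, 50, 92, 73, 85, 86, 71, 67]

Partitioned: [50, 50, 92, 73, 85, 86, 71, 67]


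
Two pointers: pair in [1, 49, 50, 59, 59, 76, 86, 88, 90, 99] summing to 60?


lo=0(1)+hi=9(99)=100
lo=0(1)+hi=8(90)=91
lo=0(1)+hi=7(88)=89
lo=0(1)+hi=6(86)=87
lo=0(1)+hi=5(76)=77
lo=0(1)+hi=4(59)=60

Yes: 1+59=60


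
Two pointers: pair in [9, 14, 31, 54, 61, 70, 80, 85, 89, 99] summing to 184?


lo=0(9)+hi=9(99)=108
lo=1(14)+hi=9(99)=113
lo=2(31)+hi=9(99)=130
lo=3(54)+hi=9(99)=153
lo=4(61)+hi=9(99)=160
lo=5(70)+hi=9(99)=169
lo=6(80)+hi=9(99)=179
lo=7(85)+hi=9(99)=184

Yes: 85+99=184


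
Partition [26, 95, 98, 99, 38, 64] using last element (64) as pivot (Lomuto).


Pivot: 64
  26 <= 64: advance i (no swap)
  38 <= 64: swap -> [26, 38, 98, 99, 95, 64]
Place pivot at 2: [26, 38, 64, 99, 95, 98]

Partitioned: [26, 38, 64, 99, 95, 98]


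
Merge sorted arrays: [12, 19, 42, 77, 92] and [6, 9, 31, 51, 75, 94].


Take 6 from B
Take 9 from B
Take 12 from A
Take 19 from A
Take 31 from B
Take 42 from A
Take 51 from B
Take 75 from B
Take 77 from A
Take 92 from A

Merged: [6, 9, 12, 19, 31, 42, 51, 75, 77, 92, 94]


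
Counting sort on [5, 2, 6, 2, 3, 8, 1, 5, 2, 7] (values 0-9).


Input: [5, 2, 6, 2, 3, 8, 1, 5, 2, 7]
Counts: [0, 1, 3, 1, 0, 2, 1, 1, 1, 0]

Sorted: [1, 2, 2, 2, 3, 5, 5, 6, 7, 8]


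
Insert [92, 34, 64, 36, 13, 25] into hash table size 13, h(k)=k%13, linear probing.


Insert 92: h=1 -> slot 1
Insert 34: h=8 -> slot 8
Insert 64: h=12 -> slot 12
Insert 36: h=10 -> slot 10
Insert 13: h=0 -> slot 0
Insert 25: h=12, 3 probes -> slot 2

Table: [13, 92, 25, None, None, None, None, None, 34, None, 36, None, 64]


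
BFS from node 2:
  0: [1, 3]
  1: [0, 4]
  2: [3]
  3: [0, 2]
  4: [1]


Visit 2, enqueue [3]
Visit 3, enqueue [0]
Visit 0, enqueue [1]
Visit 1, enqueue [4]
Visit 4, enqueue []

BFS order: [2, 3, 0, 1, 4]


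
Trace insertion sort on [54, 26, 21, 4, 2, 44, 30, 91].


Initial: [54, 26, 21, 4, 2, 44, 30, 91]
Insert 26: [26, 54, 21, 4, 2, 44, 30, 91]
Insert 21: [21, 26, 54, 4, 2, 44, 30, 91]
Insert 4: [4, 21, 26, 54, 2, 44, 30, 91]
Insert 2: [2, 4, 21, 26, 54, 44, 30, 91]
Insert 44: [2, 4, 21, 26, 44, 54, 30, 91]
Insert 30: [2, 4, 21, 26, 30, 44, 54, 91]
Insert 91: [2, 4, 21, 26, 30, 44, 54, 91]

Sorted: [2, 4, 21, 26, 30, 44, 54, 91]


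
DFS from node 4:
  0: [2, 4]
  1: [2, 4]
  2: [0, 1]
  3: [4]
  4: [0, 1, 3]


Visit 4, push [3, 1, 0]
Visit 0, push [2]
Visit 2, push [1]
Visit 1, push []
Visit 3, push []

DFS order: [4, 0, 2, 1, 3]


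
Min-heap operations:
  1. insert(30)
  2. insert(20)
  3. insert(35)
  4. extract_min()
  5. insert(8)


insert(30) -> [30]
insert(20) -> [20, 30]
insert(35) -> [20, 30, 35]
extract_min()->20, [30, 35]
insert(8) -> [8, 35, 30]

Final heap: [8, 35, 30]


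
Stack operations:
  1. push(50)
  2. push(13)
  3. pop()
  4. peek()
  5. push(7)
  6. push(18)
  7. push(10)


push(50) -> [50]
push(13) -> [50, 13]
pop()->13, [50]
peek()->50
push(7) -> [50, 7]
push(18) -> [50, 7, 18]
push(10) -> [50, 7, 18, 10]

Final stack: [50, 7, 18, 10]


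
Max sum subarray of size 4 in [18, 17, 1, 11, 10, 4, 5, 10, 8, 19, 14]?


[0:4]: 47
[1:5]: 39
[2:6]: 26
[3:7]: 30
[4:8]: 29
[5:9]: 27
[6:10]: 42
[7:11]: 51

Max: 51 at [7:11]


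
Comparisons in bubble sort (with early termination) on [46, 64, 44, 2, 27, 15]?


Algorithm: bubble sort (with early termination)
Input: [46, 64, 44, 2, 27, 15]
Sorted: [2, 15, 27, 44, 46, 64]

15


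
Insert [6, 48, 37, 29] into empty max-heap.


Insert 6: [6]
Insert 48: [48, 6]
Insert 37: [48, 6, 37]
Insert 29: [48, 29, 37, 6]

Final heap: [48, 29, 37, 6]


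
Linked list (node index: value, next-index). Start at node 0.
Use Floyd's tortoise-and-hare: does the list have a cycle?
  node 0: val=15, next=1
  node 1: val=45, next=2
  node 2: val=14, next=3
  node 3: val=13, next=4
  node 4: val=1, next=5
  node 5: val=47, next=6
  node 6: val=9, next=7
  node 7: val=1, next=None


Floyd's tortoise (slow, +1) and hare (fast, +2):
  init: slow=0, fast=0
  step 1: slow=1, fast=2
  step 2: slow=2, fast=4
  step 3: slow=3, fast=6
  step 4: fast 6->7->None, no cycle

Cycle: no


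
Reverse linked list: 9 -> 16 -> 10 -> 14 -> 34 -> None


Step 1: curr=9, set curr.next=prev(None) | reversed so far: 9
Step 2: curr=16, set curr.next=prev(9) | reversed so far: 16 -> 9
Step 3: curr=10, set curr.next=prev(16) | reversed so far: 10 -> 16 -> 9
Step 4: curr=14, set curr.next=prev(10) | reversed so far: 14 -> 10 -> 16 -> 9
Step 5: curr=34, set curr.next=prev(14) | reversed so far: 34 -> 14 -> 10 -> 16 -> 9

34 -> 14 -> 10 -> 16 -> 9 -> None


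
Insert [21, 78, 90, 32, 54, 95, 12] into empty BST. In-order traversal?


Insert 21: root
Insert 78: R from 21
Insert 90: R from 21 -> R from 78
Insert 32: R from 21 -> L from 78
Insert 54: R from 21 -> L from 78 -> R from 32
Insert 95: R from 21 -> R from 78 -> R from 90
Insert 12: L from 21

In-order: [12, 21, 32, 54, 78, 90, 95]


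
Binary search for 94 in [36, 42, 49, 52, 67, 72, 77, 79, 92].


Step 1: lo=0, hi=8, mid=4, val=67
Step 2: lo=5, hi=8, mid=6, val=77
Step 3: lo=7, hi=8, mid=7, val=79
Step 4: lo=8, hi=8, mid=8, val=92

Not found


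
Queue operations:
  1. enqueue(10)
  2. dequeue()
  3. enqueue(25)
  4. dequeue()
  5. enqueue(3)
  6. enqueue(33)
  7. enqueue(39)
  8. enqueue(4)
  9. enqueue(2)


enqueue(10) -> [10]
dequeue()->10, []
enqueue(25) -> [25]
dequeue()->25, []
enqueue(3) -> [3]
enqueue(33) -> [3, 33]
enqueue(39) -> [3, 33, 39]
enqueue(4) -> [3, 33, 39, 4]
enqueue(2) -> [3, 33, 39, 4, 2]

Final queue: [3, 33, 39, 4, 2]


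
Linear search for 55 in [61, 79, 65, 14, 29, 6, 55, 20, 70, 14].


i=0: 61!=55
i=1: 79!=55
i=2: 65!=55
i=3: 14!=55
i=4: 29!=55
i=5: 6!=55
i=6: 55==55 found!

Found at 6, 7 comps


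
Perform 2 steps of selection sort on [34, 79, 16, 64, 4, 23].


Initial: [34, 79, 16, 64, 4, 23]
Step 1: min=4 at 4
  Swap: [4, 79, 16, 64, 34, 23]
Step 2: min=16 at 2
  Swap: [4, 16, 79, 64, 34, 23]

After 2 steps: [4, 16, 79, 64, 34, 23]


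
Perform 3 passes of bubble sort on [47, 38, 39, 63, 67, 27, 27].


Initial: [47, 38, 39, 63, 67, 27, 27]
Pass 1: [38, 39, 47, 63, 27, 27, 67] (4 swaps)
Pass 2: [38, 39, 47, 27, 27, 63, 67] (2 swaps)
Pass 3: [38, 39, 27, 27, 47, 63, 67] (2 swaps)

After 3 passes: [38, 39, 27, 27, 47, 63, 67]


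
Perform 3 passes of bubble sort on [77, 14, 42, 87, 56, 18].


Initial: [77, 14, 42, 87, 56, 18]
Pass 1: [14, 42, 77, 56, 18, 87] (4 swaps)
Pass 2: [14, 42, 56, 18, 77, 87] (2 swaps)
Pass 3: [14, 42, 18, 56, 77, 87] (1 swaps)

After 3 passes: [14, 42, 18, 56, 77, 87]


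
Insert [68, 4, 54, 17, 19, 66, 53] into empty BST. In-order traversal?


Insert 68: root
Insert 4: L from 68
Insert 54: L from 68 -> R from 4
Insert 17: L from 68 -> R from 4 -> L from 54
Insert 19: L from 68 -> R from 4 -> L from 54 -> R from 17
Insert 66: L from 68 -> R from 4 -> R from 54
Insert 53: L from 68 -> R from 4 -> L from 54 -> R from 17 -> R from 19

In-order: [4, 17, 19, 53, 54, 66, 68]


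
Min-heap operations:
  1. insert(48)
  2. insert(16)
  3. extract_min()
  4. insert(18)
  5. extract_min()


insert(48) -> [48]
insert(16) -> [16, 48]
extract_min()->16, [48]
insert(18) -> [18, 48]
extract_min()->18, [48]

Final heap: [48]


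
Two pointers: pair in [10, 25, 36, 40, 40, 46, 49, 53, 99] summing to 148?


lo=0(10)+hi=8(99)=109
lo=1(25)+hi=8(99)=124
lo=2(36)+hi=8(99)=135
lo=3(40)+hi=8(99)=139
lo=4(40)+hi=8(99)=139
lo=5(46)+hi=8(99)=145
lo=6(49)+hi=8(99)=148

Yes: 49+99=148


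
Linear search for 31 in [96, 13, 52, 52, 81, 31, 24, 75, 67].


i=0: 96!=31
i=1: 13!=31
i=2: 52!=31
i=3: 52!=31
i=4: 81!=31
i=5: 31==31 found!

Found at 5, 6 comps


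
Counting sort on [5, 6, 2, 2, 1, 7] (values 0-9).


Input: [5, 6, 2, 2, 1, 7]
Counts: [0, 1, 2, 0, 0, 1, 1, 1, 0, 0]

Sorted: [1, 2, 2, 5, 6, 7]


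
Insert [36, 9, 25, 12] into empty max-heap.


Insert 36: [36]
Insert 9: [36, 9]
Insert 25: [36, 9, 25]
Insert 12: [36, 12, 25, 9]

Final heap: [36, 12, 25, 9]


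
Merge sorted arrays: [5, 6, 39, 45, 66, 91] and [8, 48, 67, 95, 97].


Take 5 from A
Take 6 from A
Take 8 from B
Take 39 from A
Take 45 from A
Take 48 from B
Take 66 from A
Take 67 from B
Take 91 from A

Merged: [5, 6, 8, 39, 45, 48, 66, 67, 91, 95, 97]


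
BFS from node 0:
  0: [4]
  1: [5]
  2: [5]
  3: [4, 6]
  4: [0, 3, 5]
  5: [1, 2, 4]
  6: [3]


Visit 0, enqueue [4]
Visit 4, enqueue [3, 5]
Visit 3, enqueue [6]
Visit 5, enqueue [1, 2]
Visit 6, enqueue []
Visit 1, enqueue []
Visit 2, enqueue []

BFS order: [0, 4, 3, 5, 6, 1, 2]


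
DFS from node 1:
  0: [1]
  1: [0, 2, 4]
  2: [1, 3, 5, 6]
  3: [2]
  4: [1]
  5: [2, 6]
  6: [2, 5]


Visit 1, push [4, 2, 0]
Visit 0, push []
Visit 2, push [6, 5, 3]
Visit 3, push []
Visit 5, push [6]
Visit 6, push []
Visit 4, push []

DFS order: [1, 0, 2, 3, 5, 6, 4]


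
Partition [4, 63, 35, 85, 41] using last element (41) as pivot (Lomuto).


Pivot: 41
  4 <= 41: advance i (no swap)
  35 <= 41: swap -> [4, 35, 63, 85, 41]
Place pivot at 2: [4, 35, 41, 85, 63]

Partitioned: [4, 35, 41, 85, 63]


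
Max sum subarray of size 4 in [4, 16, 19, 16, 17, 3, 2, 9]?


[0:4]: 55
[1:5]: 68
[2:6]: 55
[3:7]: 38
[4:8]: 31

Max: 68 at [1:5]


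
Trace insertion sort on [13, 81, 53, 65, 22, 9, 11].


Initial: [13, 81, 53, 65, 22, 9, 11]
Insert 81: [13, 81, 53, 65, 22, 9, 11]
Insert 53: [13, 53, 81, 65, 22, 9, 11]
Insert 65: [13, 53, 65, 81, 22, 9, 11]
Insert 22: [13, 22, 53, 65, 81, 9, 11]
Insert 9: [9, 13, 22, 53, 65, 81, 11]
Insert 11: [9, 11, 13, 22, 53, 65, 81]

Sorted: [9, 11, 13, 22, 53, 65, 81]


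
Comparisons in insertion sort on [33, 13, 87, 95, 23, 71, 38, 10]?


Algorithm: insertion sort
Input: [33, 13, 87, 95, 23, 71, 38, 10]
Sorted: [10, 13, 23, 33, 38, 71, 87, 95]

21


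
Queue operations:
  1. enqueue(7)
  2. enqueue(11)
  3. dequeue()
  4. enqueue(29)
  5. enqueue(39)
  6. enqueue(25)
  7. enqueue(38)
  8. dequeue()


enqueue(7) -> [7]
enqueue(11) -> [7, 11]
dequeue()->7, [11]
enqueue(29) -> [11, 29]
enqueue(39) -> [11, 29, 39]
enqueue(25) -> [11, 29, 39, 25]
enqueue(38) -> [11, 29, 39, 25, 38]
dequeue()->11, [29, 39, 25, 38]

Final queue: [29, 39, 25, 38]


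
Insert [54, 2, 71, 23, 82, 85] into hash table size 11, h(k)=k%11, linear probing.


Insert 54: h=10 -> slot 10
Insert 2: h=2 -> slot 2
Insert 71: h=5 -> slot 5
Insert 23: h=1 -> slot 1
Insert 82: h=5, 1 probes -> slot 6
Insert 85: h=8 -> slot 8

Table: [None, 23, 2, None, None, 71, 82, None, 85, None, 54]


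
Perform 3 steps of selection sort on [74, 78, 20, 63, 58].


Initial: [74, 78, 20, 63, 58]
Step 1: min=20 at 2
  Swap: [20, 78, 74, 63, 58]
Step 2: min=58 at 4
  Swap: [20, 58, 74, 63, 78]
Step 3: min=63 at 3
  Swap: [20, 58, 63, 74, 78]

After 3 steps: [20, 58, 63, 74, 78]


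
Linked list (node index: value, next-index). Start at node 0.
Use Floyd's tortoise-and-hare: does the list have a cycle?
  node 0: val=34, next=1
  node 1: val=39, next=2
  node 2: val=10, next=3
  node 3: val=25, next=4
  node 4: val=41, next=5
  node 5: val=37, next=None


Floyd's tortoise (slow, +1) and hare (fast, +2):
  init: slow=0, fast=0
  step 1: slow=1, fast=2
  step 2: slow=2, fast=4
  step 3: fast 4->5->None, no cycle

Cycle: no


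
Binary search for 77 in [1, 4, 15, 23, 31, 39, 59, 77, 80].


Step 1: lo=0, hi=8, mid=4, val=31
Step 2: lo=5, hi=8, mid=6, val=59
Step 3: lo=7, hi=8, mid=7, val=77

Found at index 7


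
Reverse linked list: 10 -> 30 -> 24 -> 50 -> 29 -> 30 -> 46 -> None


Step 1: curr=10, set curr.next=prev(None) | reversed so far: 10
Step 2: curr=30, set curr.next=prev(10) | reversed so far: 30 -> 10
Step 3: curr=24, set curr.next=prev(30) | reversed so far: 24 -> 30 -> 10
Step 4: curr=50, set curr.next=prev(24) | reversed so far: 50 -> 24 -> 30 -> 10
Step 5: curr=29, set curr.next=prev(50) | reversed so far: 29 -> 50 -> 24 -> 30 -> 10
Step 6: curr=30, set curr.next=prev(29) | reversed so far: 30 -> 29 -> 50 -> 24 -> 30 -> 10
Step 7: curr=46, set curr.next=prev(30) | reversed so far: 46 -> 30 -> 29 -> 50 -> 24 -> 30 -> 10

46 -> 30 -> 29 -> 50 -> 24 -> 30 -> 10 -> None


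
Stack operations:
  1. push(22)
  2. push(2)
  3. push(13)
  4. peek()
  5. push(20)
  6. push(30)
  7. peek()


push(22) -> [22]
push(2) -> [22, 2]
push(13) -> [22, 2, 13]
peek()->13
push(20) -> [22, 2, 13, 20]
push(30) -> [22, 2, 13, 20, 30]
peek()->30

Final stack: [22, 2, 13, 20, 30]


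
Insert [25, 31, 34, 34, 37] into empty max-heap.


Insert 25: [25]
Insert 31: [31, 25]
Insert 34: [34, 25, 31]
Insert 34: [34, 34, 31, 25]
Insert 37: [37, 34, 31, 25, 34]

Final heap: [37, 34, 31, 25, 34]


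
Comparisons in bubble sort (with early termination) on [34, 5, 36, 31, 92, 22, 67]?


Algorithm: bubble sort (with early termination)
Input: [34, 5, 36, 31, 92, 22, 67]
Sorted: [5, 22, 31, 34, 36, 67, 92]

20


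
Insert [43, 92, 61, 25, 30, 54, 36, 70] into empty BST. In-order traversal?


Insert 43: root
Insert 92: R from 43
Insert 61: R from 43 -> L from 92
Insert 25: L from 43
Insert 30: L from 43 -> R from 25
Insert 54: R from 43 -> L from 92 -> L from 61
Insert 36: L from 43 -> R from 25 -> R from 30
Insert 70: R from 43 -> L from 92 -> R from 61

In-order: [25, 30, 36, 43, 54, 61, 70, 92]


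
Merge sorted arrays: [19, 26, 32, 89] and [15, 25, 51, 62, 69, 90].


Take 15 from B
Take 19 from A
Take 25 from B
Take 26 from A
Take 32 from A
Take 51 from B
Take 62 from B
Take 69 from B
Take 89 from A

Merged: [15, 19, 25, 26, 32, 51, 62, 69, 89, 90]


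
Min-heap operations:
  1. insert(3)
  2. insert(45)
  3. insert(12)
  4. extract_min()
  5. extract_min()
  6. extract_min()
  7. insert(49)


insert(3) -> [3]
insert(45) -> [3, 45]
insert(12) -> [3, 45, 12]
extract_min()->3, [12, 45]
extract_min()->12, [45]
extract_min()->45, []
insert(49) -> [49]

Final heap: [49]


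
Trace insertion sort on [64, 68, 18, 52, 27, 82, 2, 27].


Initial: [64, 68, 18, 52, 27, 82, 2, 27]
Insert 68: [64, 68, 18, 52, 27, 82, 2, 27]
Insert 18: [18, 64, 68, 52, 27, 82, 2, 27]
Insert 52: [18, 52, 64, 68, 27, 82, 2, 27]
Insert 27: [18, 27, 52, 64, 68, 82, 2, 27]
Insert 82: [18, 27, 52, 64, 68, 82, 2, 27]
Insert 2: [2, 18, 27, 52, 64, 68, 82, 27]
Insert 27: [2, 18, 27, 27, 52, 64, 68, 82]

Sorted: [2, 18, 27, 27, 52, 64, 68, 82]


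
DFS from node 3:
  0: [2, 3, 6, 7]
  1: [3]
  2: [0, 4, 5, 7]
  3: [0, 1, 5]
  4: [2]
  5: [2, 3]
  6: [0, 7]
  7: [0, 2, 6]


Visit 3, push [5, 1, 0]
Visit 0, push [7, 6, 2]
Visit 2, push [7, 5, 4]
Visit 4, push []
Visit 5, push []
Visit 7, push [6]
Visit 6, push []
Visit 1, push []

DFS order: [3, 0, 2, 4, 5, 7, 6, 1]


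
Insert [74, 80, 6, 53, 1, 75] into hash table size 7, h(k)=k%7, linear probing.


Insert 74: h=4 -> slot 4
Insert 80: h=3 -> slot 3
Insert 6: h=6 -> slot 6
Insert 53: h=4, 1 probes -> slot 5
Insert 1: h=1 -> slot 1
Insert 75: h=5, 2 probes -> slot 0

Table: [75, 1, None, 80, 74, 53, 6]


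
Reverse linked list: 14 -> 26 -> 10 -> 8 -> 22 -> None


Step 1: curr=14, set curr.next=prev(None) | reversed so far: 14
Step 2: curr=26, set curr.next=prev(14) | reversed so far: 26 -> 14
Step 3: curr=10, set curr.next=prev(26) | reversed so far: 10 -> 26 -> 14
Step 4: curr=8, set curr.next=prev(10) | reversed so far: 8 -> 10 -> 26 -> 14
Step 5: curr=22, set curr.next=prev(8) | reversed so far: 22 -> 8 -> 10 -> 26 -> 14

22 -> 8 -> 10 -> 26 -> 14 -> None


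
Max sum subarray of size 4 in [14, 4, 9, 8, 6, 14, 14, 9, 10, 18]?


[0:4]: 35
[1:5]: 27
[2:6]: 37
[3:7]: 42
[4:8]: 43
[5:9]: 47
[6:10]: 51

Max: 51 at [6:10]


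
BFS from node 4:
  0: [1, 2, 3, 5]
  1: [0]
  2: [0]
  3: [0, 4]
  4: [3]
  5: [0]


Visit 4, enqueue [3]
Visit 3, enqueue [0]
Visit 0, enqueue [1, 2, 5]
Visit 1, enqueue []
Visit 2, enqueue []
Visit 5, enqueue []

BFS order: [4, 3, 0, 1, 2, 5]


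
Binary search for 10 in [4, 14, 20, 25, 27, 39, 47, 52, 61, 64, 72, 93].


Step 1: lo=0, hi=11, mid=5, val=39
Step 2: lo=0, hi=4, mid=2, val=20
Step 3: lo=0, hi=1, mid=0, val=4
Step 4: lo=1, hi=1, mid=1, val=14

Not found


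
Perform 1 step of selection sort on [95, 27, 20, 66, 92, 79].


Initial: [95, 27, 20, 66, 92, 79]
Step 1: min=20 at 2
  Swap: [20, 27, 95, 66, 92, 79]

After 1 step: [20, 27, 95, 66, 92, 79]


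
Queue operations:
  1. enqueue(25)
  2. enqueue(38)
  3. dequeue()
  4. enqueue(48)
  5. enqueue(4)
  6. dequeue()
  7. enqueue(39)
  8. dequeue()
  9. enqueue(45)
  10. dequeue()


enqueue(25) -> [25]
enqueue(38) -> [25, 38]
dequeue()->25, [38]
enqueue(48) -> [38, 48]
enqueue(4) -> [38, 48, 4]
dequeue()->38, [48, 4]
enqueue(39) -> [48, 4, 39]
dequeue()->48, [4, 39]
enqueue(45) -> [4, 39, 45]
dequeue()->4, [39, 45]

Final queue: [39, 45]


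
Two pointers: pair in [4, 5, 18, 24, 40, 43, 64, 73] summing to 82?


lo=0(4)+hi=7(73)=77
lo=1(5)+hi=7(73)=78
lo=2(18)+hi=7(73)=91
lo=2(18)+hi=6(64)=82

Yes: 18+64=82


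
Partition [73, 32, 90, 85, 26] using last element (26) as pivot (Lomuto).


Pivot: 26
Place pivot at 0: [26, 32, 90, 85, 73]

Partitioned: [26, 32, 90, 85, 73]


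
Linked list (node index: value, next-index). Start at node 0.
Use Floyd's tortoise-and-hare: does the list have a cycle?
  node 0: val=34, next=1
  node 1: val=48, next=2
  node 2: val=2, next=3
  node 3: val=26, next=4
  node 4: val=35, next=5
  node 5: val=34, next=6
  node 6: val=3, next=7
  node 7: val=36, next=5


Floyd's tortoise (slow, +1) and hare (fast, +2):
  init: slow=0, fast=0
  step 1: slow=1, fast=2
  step 2: slow=2, fast=4
  step 3: slow=3, fast=6
  step 4: slow=4, fast=5
  step 5: slow=5, fast=7
  step 6: slow=6, fast=6
  slow == fast at node 6: cycle detected

Cycle: yes


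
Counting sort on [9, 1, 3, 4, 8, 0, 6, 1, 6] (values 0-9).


Input: [9, 1, 3, 4, 8, 0, 6, 1, 6]
Counts: [1, 2, 0, 1, 1, 0, 2, 0, 1, 1]

Sorted: [0, 1, 1, 3, 4, 6, 6, 8, 9]


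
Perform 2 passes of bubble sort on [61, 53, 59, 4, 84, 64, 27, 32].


Initial: [61, 53, 59, 4, 84, 64, 27, 32]
Pass 1: [53, 59, 4, 61, 64, 27, 32, 84] (6 swaps)
Pass 2: [53, 4, 59, 61, 27, 32, 64, 84] (3 swaps)

After 2 passes: [53, 4, 59, 61, 27, 32, 64, 84]


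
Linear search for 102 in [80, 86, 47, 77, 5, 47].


i=0: 80!=102
i=1: 86!=102
i=2: 47!=102
i=3: 77!=102
i=4: 5!=102
i=5: 47!=102

Not found, 6 comps


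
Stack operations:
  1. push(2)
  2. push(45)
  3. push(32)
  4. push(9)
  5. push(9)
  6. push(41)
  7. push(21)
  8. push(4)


push(2) -> [2]
push(45) -> [2, 45]
push(32) -> [2, 45, 32]
push(9) -> [2, 45, 32, 9]
push(9) -> [2, 45, 32, 9, 9]
push(41) -> [2, 45, 32, 9, 9, 41]
push(21) -> [2, 45, 32, 9, 9, 41, 21]
push(4) -> [2, 45, 32, 9, 9, 41, 21, 4]

Final stack: [2, 45, 32, 9, 9, 41, 21, 4]


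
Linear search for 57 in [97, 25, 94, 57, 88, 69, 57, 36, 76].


i=0: 97!=57
i=1: 25!=57
i=2: 94!=57
i=3: 57==57 found!

Found at 3, 4 comps


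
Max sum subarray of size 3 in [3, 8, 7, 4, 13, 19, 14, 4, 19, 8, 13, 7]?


[0:3]: 18
[1:4]: 19
[2:5]: 24
[3:6]: 36
[4:7]: 46
[5:8]: 37
[6:9]: 37
[7:10]: 31
[8:11]: 40
[9:12]: 28

Max: 46 at [4:7]


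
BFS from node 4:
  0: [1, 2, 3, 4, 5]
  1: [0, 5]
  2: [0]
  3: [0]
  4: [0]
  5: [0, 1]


Visit 4, enqueue [0]
Visit 0, enqueue [1, 2, 3, 5]
Visit 1, enqueue []
Visit 2, enqueue []
Visit 3, enqueue []
Visit 5, enqueue []

BFS order: [4, 0, 1, 2, 3, 5]


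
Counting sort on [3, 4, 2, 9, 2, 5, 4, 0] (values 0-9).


Input: [3, 4, 2, 9, 2, 5, 4, 0]
Counts: [1, 0, 2, 1, 2, 1, 0, 0, 0, 1]

Sorted: [0, 2, 2, 3, 4, 4, 5, 9]


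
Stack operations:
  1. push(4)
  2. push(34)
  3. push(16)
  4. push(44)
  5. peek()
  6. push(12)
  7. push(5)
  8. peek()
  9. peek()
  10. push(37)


push(4) -> [4]
push(34) -> [4, 34]
push(16) -> [4, 34, 16]
push(44) -> [4, 34, 16, 44]
peek()->44
push(12) -> [4, 34, 16, 44, 12]
push(5) -> [4, 34, 16, 44, 12, 5]
peek()->5
peek()->5
push(37) -> [4, 34, 16, 44, 12, 5, 37]

Final stack: [4, 34, 16, 44, 12, 5, 37]


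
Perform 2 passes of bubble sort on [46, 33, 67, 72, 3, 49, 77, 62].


Initial: [46, 33, 67, 72, 3, 49, 77, 62]
Pass 1: [33, 46, 67, 3, 49, 72, 62, 77] (4 swaps)
Pass 2: [33, 46, 3, 49, 67, 62, 72, 77] (3 swaps)

After 2 passes: [33, 46, 3, 49, 67, 62, 72, 77]


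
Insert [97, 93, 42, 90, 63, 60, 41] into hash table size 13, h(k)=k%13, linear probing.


Insert 97: h=6 -> slot 6
Insert 93: h=2 -> slot 2
Insert 42: h=3 -> slot 3
Insert 90: h=12 -> slot 12
Insert 63: h=11 -> slot 11
Insert 60: h=8 -> slot 8
Insert 41: h=2, 2 probes -> slot 4

Table: [None, None, 93, 42, 41, None, 97, None, 60, None, None, 63, 90]


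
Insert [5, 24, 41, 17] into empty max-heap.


Insert 5: [5]
Insert 24: [24, 5]
Insert 41: [41, 5, 24]
Insert 17: [41, 17, 24, 5]

Final heap: [41, 17, 24, 5]


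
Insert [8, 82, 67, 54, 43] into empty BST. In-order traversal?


Insert 8: root
Insert 82: R from 8
Insert 67: R from 8 -> L from 82
Insert 54: R from 8 -> L from 82 -> L from 67
Insert 43: R from 8 -> L from 82 -> L from 67 -> L from 54

In-order: [8, 43, 54, 67, 82]


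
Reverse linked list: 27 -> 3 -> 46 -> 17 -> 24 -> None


Step 1: curr=27, set curr.next=prev(None) | reversed so far: 27
Step 2: curr=3, set curr.next=prev(27) | reversed so far: 3 -> 27
Step 3: curr=46, set curr.next=prev(3) | reversed so far: 46 -> 3 -> 27
Step 4: curr=17, set curr.next=prev(46) | reversed so far: 17 -> 46 -> 3 -> 27
Step 5: curr=24, set curr.next=prev(17) | reversed so far: 24 -> 17 -> 46 -> 3 -> 27

24 -> 17 -> 46 -> 3 -> 27 -> None


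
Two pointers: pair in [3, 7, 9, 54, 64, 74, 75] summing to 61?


lo=0(3)+hi=6(75)=78
lo=0(3)+hi=5(74)=77
lo=0(3)+hi=4(64)=67
lo=0(3)+hi=3(54)=57
lo=1(7)+hi=3(54)=61

Yes: 7+54=61


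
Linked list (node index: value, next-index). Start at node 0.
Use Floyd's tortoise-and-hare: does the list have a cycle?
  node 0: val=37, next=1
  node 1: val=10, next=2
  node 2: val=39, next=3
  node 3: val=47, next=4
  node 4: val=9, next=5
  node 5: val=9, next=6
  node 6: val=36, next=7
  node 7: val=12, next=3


Floyd's tortoise (slow, +1) and hare (fast, +2):
  init: slow=0, fast=0
  step 1: slow=1, fast=2
  step 2: slow=2, fast=4
  step 3: slow=3, fast=6
  step 4: slow=4, fast=3
  step 5: slow=5, fast=5
  slow == fast at node 5: cycle detected

Cycle: yes


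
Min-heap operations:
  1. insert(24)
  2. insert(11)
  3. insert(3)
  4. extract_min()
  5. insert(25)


insert(24) -> [24]
insert(11) -> [11, 24]
insert(3) -> [3, 24, 11]
extract_min()->3, [11, 24]
insert(25) -> [11, 24, 25]

Final heap: [11, 24, 25]


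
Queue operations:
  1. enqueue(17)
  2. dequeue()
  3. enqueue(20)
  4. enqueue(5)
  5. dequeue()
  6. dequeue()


enqueue(17) -> [17]
dequeue()->17, []
enqueue(20) -> [20]
enqueue(5) -> [20, 5]
dequeue()->20, [5]
dequeue()->5, []

Final queue: []


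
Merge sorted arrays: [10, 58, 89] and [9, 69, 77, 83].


Take 9 from B
Take 10 from A
Take 58 from A
Take 69 from B
Take 77 from B
Take 83 from B

Merged: [9, 10, 58, 69, 77, 83, 89]


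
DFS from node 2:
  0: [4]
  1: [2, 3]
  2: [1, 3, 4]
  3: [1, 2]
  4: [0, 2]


Visit 2, push [4, 3, 1]
Visit 1, push [3]
Visit 3, push []
Visit 4, push [0]
Visit 0, push []

DFS order: [2, 1, 3, 4, 0]


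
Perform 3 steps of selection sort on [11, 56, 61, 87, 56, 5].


Initial: [11, 56, 61, 87, 56, 5]
Step 1: min=5 at 5
  Swap: [5, 56, 61, 87, 56, 11]
Step 2: min=11 at 5
  Swap: [5, 11, 61, 87, 56, 56]
Step 3: min=56 at 4
  Swap: [5, 11, 56, 87, 61, 56]

After 3 steps: [5, 11, 56, 87, 61, 56]


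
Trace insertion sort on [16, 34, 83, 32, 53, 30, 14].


Initial: [16, 34, 83, 32, 53, 30, 14]
Insert 34: [16, 34, 83, 32, 53, 30, 14]
Insert 83: [16, 34, 83, 32, 53, 30, 14]
Insert 32: [16, 32, 34, 83, 53, 30, 14]
Insert 53: [16, 32, 34, 53, 83, 30, 14]
Insert 30: [16, 30, 32, 34, 53, 83, 14]
Insert 14: [14, 16, 30, 32, 34, 53, 83]

Sorted: [14, 16, 30, 32, 34, 53, 83]


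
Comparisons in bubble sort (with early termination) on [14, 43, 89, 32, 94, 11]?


Algorithm: bubble sort (with early termination)
Input: [14, 43, 89, 32, 94, 11]
Sorted: [11, 14, 32, 43, 89, 94]

15
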